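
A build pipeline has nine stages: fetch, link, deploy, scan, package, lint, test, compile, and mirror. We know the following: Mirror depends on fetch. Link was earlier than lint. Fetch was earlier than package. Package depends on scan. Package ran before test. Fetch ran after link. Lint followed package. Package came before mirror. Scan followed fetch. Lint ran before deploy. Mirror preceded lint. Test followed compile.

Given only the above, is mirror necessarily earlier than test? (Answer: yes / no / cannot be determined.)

cannot be determined

No chain of stated constraints runs from mirror to test, and none runs from test to mirror either.
So the relative order of mirror and test is not fixed by the given facts.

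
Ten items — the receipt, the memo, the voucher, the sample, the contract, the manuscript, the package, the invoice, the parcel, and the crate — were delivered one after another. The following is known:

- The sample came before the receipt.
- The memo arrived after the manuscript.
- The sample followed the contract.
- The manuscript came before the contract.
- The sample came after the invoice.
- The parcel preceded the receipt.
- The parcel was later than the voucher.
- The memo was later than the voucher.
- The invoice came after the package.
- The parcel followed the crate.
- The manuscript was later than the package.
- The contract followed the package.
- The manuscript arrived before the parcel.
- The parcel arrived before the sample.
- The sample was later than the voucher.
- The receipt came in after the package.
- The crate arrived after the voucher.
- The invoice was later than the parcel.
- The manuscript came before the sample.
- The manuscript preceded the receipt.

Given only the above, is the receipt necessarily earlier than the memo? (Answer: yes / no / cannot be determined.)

No chain of stated constraints runs from the receipt to the memo, and none runs from the memo to the receipt either.
So the relative order of the receipt and the memo is not fixed by the given facts.

cannot be determined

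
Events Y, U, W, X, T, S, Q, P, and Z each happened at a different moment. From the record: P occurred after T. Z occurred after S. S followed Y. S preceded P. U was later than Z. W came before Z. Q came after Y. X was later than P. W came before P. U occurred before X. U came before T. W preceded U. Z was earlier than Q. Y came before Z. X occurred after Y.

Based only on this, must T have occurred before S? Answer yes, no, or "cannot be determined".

no

Tracing the constraints gives S → Z → U → T, so S must come before T.
That means T cannot be before S.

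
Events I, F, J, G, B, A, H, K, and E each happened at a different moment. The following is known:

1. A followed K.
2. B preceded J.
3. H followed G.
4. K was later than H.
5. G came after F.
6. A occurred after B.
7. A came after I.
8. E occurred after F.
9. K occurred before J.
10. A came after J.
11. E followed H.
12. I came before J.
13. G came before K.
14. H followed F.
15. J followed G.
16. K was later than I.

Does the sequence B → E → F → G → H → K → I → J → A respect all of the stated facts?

The constraints require I before K, but in the proposed sequence K appears ahead of I. That one violation is enough.

no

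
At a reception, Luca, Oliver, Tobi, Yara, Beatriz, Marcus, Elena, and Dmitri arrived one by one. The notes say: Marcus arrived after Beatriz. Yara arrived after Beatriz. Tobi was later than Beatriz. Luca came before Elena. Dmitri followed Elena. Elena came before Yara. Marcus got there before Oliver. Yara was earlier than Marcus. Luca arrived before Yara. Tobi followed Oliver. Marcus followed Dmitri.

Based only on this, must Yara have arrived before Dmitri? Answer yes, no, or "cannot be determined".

No chain of stated constraints runs from Yara to Dmitri, and none runs from Dmitri to Yara either.
So the relative order of Yara and Dmitri is not fixed by the given facts.

cannot be determined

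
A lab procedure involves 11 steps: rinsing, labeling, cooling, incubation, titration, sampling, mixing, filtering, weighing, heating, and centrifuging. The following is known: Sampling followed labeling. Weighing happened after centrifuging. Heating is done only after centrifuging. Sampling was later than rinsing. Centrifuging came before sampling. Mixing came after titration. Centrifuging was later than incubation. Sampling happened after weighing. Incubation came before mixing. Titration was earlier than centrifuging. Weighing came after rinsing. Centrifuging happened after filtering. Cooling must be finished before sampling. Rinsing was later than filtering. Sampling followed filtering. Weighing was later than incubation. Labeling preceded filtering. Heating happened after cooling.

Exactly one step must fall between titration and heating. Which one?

centrifuging

Tracing the constraints gives titration → centrifuging → heating, so centrifuging sits after titration and before heating.
No other step is forced both after titration and before heating.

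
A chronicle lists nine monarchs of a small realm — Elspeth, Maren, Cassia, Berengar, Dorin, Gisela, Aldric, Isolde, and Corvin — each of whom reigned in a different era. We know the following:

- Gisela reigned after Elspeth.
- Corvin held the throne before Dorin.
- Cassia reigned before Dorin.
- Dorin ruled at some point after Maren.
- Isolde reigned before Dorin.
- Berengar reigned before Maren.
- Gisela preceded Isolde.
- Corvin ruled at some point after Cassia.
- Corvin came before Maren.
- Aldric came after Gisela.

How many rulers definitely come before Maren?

3

Directly stated before Maren: Berengar and Corvin.
Cassia reaches Maren via Cassia → Corvin → Maren.
That's Berengar, Cassia, and Corvin — 3 in all.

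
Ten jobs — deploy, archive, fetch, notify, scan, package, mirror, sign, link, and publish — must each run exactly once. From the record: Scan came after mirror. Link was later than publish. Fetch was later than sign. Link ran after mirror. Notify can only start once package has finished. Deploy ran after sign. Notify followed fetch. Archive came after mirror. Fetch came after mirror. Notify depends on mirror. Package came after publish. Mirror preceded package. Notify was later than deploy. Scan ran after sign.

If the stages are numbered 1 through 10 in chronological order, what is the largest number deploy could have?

9

Deploy must come before notify — 1 stage forced after it.
Everything else can be placed before deploy in some valid order, so deploy can sit as late as position 10 − 1 = 9.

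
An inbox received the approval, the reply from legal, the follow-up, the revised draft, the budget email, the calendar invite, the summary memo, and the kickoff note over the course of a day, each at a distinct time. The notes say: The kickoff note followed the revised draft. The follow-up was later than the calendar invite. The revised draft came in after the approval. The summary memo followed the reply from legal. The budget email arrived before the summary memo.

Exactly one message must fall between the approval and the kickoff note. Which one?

the revised draft

Tracing the constraints gives the approval → the revised draft → the kickoff note, so the revised draft sits after the approval and before the kickoff note.
No other message is forced both after the approval and before the kickoff note.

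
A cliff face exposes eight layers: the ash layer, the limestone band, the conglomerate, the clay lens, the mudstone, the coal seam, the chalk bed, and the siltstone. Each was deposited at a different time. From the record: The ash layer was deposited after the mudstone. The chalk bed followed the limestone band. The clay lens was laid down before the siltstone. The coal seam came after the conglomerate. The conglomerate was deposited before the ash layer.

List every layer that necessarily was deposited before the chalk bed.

Directly stated before the chalk bed: the limestone band.
No chain forces the coal seam (or any of the others) ahead of the chalk bed.

the limestone band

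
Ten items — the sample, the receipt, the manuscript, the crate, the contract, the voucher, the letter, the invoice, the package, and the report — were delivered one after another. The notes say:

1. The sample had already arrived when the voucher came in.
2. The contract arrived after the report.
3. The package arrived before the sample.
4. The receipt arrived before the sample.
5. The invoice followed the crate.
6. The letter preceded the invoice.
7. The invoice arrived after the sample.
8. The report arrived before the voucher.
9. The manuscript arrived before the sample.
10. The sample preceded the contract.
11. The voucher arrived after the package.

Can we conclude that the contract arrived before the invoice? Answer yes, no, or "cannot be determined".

No chain of stated constraints runs from the contract to the invoice, and none runs from the invoice to the contract either.
So the relative order of the contract and the invoice is not fixed by the given facts.

cannot be determined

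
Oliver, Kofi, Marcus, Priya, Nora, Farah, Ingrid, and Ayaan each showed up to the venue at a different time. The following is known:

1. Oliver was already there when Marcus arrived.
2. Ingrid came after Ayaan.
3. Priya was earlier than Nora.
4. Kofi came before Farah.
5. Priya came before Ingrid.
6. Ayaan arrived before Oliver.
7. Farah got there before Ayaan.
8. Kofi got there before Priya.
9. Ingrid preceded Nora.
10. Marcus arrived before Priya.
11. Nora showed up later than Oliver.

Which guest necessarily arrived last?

Nora

Every other guest has a chain of constraints placing them before Nora, so Nora is last.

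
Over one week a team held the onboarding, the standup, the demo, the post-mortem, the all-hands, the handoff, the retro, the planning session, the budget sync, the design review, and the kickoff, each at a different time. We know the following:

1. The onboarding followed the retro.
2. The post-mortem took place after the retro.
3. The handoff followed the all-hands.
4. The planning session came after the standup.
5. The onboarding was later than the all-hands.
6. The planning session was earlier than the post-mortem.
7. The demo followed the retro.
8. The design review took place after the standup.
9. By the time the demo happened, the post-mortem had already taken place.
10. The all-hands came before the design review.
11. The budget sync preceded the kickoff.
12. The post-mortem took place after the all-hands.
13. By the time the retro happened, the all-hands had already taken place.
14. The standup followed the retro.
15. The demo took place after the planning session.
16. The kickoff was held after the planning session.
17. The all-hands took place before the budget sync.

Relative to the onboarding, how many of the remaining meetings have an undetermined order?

8

Forced before the onboarding: the all-hands and the retro.
That leaves the budget sync, the demo, the design review, the handoff, the kickoff, the planning session, the post-mortem, and the standup with no forced order relative to the onboarding — 8.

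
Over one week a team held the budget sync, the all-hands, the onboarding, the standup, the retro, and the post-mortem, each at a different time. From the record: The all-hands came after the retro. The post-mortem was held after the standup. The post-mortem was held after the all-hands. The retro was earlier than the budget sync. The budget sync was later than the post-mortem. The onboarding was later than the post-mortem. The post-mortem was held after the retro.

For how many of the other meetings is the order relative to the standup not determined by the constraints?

Forced after the standup: the budget sync, the onboarding, and the post-mortem.
That leaves the all-hands and the retro with no forced order relative to the standup — 2.

2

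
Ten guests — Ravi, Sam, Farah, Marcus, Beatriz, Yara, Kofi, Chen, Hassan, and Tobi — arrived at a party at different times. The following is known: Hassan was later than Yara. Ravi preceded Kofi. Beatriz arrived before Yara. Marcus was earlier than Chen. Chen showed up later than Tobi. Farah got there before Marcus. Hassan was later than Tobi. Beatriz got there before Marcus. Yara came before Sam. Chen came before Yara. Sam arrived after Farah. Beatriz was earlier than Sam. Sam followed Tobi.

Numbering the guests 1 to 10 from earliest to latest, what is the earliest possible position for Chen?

5

Beatriz, Farah, Marcus, and Tobi must all come before Chen — 4 forced predecessors.
Nothing else is forced ahead of Chen, so their earliest slot is position 4 + 1 = 5.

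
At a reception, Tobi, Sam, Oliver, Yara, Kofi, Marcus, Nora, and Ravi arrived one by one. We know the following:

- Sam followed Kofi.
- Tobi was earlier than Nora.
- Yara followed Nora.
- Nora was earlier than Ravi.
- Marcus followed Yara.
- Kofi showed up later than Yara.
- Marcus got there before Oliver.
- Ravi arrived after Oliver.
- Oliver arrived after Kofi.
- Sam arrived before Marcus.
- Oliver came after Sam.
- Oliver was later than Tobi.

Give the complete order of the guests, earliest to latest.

The constraints fix every adjacent pair, so only one ordering works:
Tobi → Nora → Yara → Kofi → Sam → Marcus → Oliver → Ravi.

Tobi, Nora, Yara, Kofi, Sam, Marcus, Oliver, Ravi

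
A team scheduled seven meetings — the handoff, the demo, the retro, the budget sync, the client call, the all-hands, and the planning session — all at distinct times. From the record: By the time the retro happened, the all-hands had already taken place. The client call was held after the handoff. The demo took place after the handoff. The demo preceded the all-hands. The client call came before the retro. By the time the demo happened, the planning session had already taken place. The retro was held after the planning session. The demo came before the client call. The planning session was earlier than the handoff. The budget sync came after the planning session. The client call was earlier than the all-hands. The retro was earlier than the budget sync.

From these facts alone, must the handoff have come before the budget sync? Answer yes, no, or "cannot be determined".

Chain the constraints: the handoff → the client call → the retro → the budget sync. Each link is directly stated, so the handoff comes before the budget sync.

yes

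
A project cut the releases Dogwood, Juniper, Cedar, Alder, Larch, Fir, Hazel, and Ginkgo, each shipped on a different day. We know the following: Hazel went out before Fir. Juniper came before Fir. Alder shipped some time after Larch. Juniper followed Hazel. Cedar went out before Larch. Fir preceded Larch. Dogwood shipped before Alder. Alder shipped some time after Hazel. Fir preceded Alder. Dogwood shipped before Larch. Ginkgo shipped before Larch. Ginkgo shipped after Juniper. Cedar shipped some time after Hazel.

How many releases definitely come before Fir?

2

Directly stated before Fir: Hazel and Juniper.
No chain forces Alder (or any of the others) ahead of Fir.
That's Hazel and Juniper — 2 in all.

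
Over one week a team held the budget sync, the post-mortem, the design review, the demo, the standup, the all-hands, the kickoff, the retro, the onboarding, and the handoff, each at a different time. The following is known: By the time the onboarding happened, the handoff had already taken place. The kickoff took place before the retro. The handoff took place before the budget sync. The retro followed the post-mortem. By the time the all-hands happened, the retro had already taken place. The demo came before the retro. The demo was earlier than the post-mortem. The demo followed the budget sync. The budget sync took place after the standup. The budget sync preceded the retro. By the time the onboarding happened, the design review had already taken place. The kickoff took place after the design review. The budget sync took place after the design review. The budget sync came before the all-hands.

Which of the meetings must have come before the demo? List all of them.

Directly stated before the demo: the budget sync.
The design review reaches the demo via the design review → the budget sync → the demo.
The handoff reaches the demo via the handoff → the budget sync → the demo.
The standup reaches the demo via the standup → the budget sync → the demo.
No chain forces the retro (or any of the others) ahead of the demo.

the budget sync, the design review, the handoff, the standup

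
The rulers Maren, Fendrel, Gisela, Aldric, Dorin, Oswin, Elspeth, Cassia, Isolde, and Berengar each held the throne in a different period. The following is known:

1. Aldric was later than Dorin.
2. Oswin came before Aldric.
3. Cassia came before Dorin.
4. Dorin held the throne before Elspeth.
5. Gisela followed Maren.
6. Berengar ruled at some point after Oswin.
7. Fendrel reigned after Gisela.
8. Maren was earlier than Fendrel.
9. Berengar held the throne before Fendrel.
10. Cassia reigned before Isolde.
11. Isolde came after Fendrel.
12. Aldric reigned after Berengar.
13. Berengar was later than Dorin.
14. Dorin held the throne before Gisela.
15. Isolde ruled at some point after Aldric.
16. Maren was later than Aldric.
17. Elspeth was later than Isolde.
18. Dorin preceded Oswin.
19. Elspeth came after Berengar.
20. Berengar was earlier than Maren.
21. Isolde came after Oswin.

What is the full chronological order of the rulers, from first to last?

The constraints fix every adjacent pair, so only one ordering works:
Cassia → Dorin → Oswin → Berengar → Aldric → Maren → Gisela → Fendrel → Isolde → Elspeth.

Cassia, Dorin, Oswin, Berengar, Aldric, Maren, Gisela, Fendrel, Isolde, Elspeth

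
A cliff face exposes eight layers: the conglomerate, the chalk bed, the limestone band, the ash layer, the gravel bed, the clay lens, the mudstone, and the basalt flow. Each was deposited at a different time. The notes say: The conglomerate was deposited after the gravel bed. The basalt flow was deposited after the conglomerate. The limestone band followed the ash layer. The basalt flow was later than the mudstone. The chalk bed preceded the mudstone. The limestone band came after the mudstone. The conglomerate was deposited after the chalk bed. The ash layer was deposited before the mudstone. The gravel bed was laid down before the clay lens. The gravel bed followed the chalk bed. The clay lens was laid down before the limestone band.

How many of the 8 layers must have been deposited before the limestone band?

Directly stated before the limestone band: the ash layer, the clay lens, and the mudstone.
The chalk bed reaches the limestone band via the chalk bed → the mudstone → the limestone band.
The gravel bed reaches the limestone band via the gravel bed → the clay lens → the limestone band.
No chain forces the basalt flow (or any of the others) ahead of the limestone band.
That's the ash layer, the chalk bed, the clay lens, the gravel bed, and the mudstone — 5 in all.

5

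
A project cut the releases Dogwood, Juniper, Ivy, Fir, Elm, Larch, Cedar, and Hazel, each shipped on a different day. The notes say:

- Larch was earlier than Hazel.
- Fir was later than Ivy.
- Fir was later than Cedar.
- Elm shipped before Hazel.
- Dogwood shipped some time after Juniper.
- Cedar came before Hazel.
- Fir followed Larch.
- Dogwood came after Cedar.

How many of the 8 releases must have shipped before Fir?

Directly stated before Fir: Cedar, Ivy, and Larch.
That's Cedar, Ivy, and Larch — 3 in all.

3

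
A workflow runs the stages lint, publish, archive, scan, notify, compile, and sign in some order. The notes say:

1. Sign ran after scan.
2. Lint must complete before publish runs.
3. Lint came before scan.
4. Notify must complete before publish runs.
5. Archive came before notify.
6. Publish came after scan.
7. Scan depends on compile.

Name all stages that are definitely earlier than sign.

Directly stated before sign: scan.
Compile reaches sign via compile → scan → sign.
Lint reaches sign via lint → scan → sign.
No chain forces publish (or any of the others) ahead of sign.

compile, lint, scan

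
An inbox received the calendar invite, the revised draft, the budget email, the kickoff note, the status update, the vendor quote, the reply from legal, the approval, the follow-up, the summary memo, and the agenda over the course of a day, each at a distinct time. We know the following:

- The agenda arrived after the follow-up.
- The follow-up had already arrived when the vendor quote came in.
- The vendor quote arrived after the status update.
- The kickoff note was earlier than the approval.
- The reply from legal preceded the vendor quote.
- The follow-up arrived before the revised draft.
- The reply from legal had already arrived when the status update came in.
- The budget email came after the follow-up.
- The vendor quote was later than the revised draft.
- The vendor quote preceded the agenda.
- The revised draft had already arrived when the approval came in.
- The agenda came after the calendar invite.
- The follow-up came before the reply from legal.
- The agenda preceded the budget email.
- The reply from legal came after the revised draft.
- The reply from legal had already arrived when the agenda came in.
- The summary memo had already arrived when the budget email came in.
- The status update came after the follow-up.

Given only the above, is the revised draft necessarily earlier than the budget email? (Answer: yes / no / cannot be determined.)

Chain the constraints: the revised draft → the vendor quote → the agenda → the budget email. Each link is directly stated, so the revised draft comes before the budget email.

yes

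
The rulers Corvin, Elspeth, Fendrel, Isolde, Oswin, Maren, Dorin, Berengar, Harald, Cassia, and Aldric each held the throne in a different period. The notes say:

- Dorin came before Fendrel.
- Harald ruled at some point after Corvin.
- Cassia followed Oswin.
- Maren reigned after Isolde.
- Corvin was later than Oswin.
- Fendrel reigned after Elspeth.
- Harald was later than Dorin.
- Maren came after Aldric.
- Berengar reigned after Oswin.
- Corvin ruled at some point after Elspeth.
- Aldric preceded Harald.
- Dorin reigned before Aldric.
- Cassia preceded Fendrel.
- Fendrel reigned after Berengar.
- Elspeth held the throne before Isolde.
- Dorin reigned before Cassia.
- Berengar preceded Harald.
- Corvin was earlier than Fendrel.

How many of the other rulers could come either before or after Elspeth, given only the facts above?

Forced after Elspeth: Corvin, Fendrel, Harald, Isolde, and Maren.
That leaves Aldric, Berengar, Cassia, Dorin, and Oswin with no forced order relative to Elspeth — 5.

5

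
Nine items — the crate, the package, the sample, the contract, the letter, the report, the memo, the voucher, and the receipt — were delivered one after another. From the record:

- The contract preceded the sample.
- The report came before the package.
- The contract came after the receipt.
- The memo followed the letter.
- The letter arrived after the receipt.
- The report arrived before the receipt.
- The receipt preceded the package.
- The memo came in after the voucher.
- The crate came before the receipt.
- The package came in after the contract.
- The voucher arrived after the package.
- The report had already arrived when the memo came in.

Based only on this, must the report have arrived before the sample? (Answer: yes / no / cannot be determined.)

yes

Chain the constraints: the report → the receipt → the contract → the sample. Each link is directly stated, so the report comes before the sample.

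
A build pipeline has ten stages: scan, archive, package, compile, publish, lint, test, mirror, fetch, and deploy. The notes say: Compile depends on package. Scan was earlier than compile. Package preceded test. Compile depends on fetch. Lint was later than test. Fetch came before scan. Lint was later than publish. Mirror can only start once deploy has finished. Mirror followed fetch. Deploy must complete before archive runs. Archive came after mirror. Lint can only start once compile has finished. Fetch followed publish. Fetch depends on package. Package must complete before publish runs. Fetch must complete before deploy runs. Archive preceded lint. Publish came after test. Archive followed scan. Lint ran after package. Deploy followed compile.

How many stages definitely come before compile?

Directly stated before compile: fetch, package, and scan.
Publish reaches compile via publish → fetch → compile.
Test reaches compile via test → publish → fetch → compile.
No chain forces archive (or any of the others) ahead of compile.
That's fetch, package, publish, scan, and test — 5 in all.

5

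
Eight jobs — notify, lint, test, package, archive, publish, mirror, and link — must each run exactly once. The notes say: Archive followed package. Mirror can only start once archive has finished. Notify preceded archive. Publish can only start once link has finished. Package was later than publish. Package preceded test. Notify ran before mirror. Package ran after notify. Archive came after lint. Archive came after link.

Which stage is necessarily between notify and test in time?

package

Tracing the constraints gives notify → package → test, so package sits after notify and before test.
No other stage is forced both after notify and before test.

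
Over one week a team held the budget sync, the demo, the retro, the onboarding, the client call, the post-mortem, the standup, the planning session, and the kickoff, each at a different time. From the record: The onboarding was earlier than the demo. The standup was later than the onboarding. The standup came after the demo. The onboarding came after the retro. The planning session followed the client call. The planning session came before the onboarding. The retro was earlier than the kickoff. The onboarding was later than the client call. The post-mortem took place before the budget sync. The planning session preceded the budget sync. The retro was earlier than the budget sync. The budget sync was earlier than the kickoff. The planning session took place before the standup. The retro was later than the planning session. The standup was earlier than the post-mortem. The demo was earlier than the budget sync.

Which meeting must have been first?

The client call has a chain of constraints placing it before every other meeting, so the client call must be first.

the client call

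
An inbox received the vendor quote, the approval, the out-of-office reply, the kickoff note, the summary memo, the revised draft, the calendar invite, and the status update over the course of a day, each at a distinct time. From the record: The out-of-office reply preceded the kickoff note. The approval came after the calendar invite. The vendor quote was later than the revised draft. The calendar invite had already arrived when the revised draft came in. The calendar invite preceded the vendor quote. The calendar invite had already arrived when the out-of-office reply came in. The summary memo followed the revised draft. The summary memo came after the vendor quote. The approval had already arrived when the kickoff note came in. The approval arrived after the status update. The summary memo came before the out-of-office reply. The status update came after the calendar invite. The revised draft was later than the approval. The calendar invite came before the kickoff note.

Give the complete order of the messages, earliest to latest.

The constraints fix every adjacent pair, so only one ordering works:
the calendar invite → the status update → the approval → the revised draft → the vendor quote → the summary memo → the out-of-office reply → the kickoff note.

the calendar invite, the status update, the approval, the revised draft, the vendor quote, the summary memo, the out-of-office reply, the kickoff note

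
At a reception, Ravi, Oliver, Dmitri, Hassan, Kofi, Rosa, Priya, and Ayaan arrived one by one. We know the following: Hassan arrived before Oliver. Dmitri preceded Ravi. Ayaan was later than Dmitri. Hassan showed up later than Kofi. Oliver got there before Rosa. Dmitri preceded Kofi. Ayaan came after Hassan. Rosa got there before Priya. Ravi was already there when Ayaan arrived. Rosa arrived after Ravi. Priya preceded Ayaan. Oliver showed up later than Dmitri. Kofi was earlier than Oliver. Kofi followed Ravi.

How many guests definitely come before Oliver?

Directly stated before Oliver: Dmitri, Hassan, and Kofi.
Ravi reaches Oliver via Ravi → Kofi → Oliver.
No chain forces Rosa (or any of the others) ahead of Oliver.
That's Dmitri, Hassan, Kofi, and Ravi — 4 in all.

4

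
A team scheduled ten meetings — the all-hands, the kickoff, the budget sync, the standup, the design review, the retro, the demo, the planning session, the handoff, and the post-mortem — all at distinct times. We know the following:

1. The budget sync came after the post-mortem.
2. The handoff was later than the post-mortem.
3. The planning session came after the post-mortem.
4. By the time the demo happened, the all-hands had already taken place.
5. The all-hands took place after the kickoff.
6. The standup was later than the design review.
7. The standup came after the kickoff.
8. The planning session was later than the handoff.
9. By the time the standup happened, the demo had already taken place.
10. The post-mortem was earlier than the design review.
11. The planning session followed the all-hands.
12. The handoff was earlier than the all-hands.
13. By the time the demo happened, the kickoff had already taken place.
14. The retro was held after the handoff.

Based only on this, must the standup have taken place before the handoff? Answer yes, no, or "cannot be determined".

Tracing the constraints gives the handoff → the all-hands → the demo → the standup, so the handoff must come before the standup.
That means the standup cannot be before the handoff.

no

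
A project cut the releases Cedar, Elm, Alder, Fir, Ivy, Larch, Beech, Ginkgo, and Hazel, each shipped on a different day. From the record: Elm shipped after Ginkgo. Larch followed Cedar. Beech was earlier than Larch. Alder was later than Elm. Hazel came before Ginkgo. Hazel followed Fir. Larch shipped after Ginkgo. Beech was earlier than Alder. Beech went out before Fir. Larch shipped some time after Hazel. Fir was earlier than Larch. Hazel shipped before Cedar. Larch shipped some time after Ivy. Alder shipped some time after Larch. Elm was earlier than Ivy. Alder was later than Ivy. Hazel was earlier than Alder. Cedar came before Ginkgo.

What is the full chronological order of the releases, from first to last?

The constraints fix every adjacent pair, so only one ordering works:
Beech → Fir → Hazel → Cedar → Ginkgo → Elm → Ivy → Larch → Alder.

Beech, Fir, Hazel, Cedar, Ginkgo, Elm, Ivy, Larch, Alder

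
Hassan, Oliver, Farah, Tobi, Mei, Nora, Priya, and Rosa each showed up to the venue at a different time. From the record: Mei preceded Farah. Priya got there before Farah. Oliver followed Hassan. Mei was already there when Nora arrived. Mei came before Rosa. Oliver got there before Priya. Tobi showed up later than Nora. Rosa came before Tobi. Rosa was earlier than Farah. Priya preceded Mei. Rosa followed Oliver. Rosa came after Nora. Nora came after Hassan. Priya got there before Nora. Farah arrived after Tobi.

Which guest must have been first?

Hassan

Hassan has a chain of constraints placing them before every other guest, so Hassan must be first.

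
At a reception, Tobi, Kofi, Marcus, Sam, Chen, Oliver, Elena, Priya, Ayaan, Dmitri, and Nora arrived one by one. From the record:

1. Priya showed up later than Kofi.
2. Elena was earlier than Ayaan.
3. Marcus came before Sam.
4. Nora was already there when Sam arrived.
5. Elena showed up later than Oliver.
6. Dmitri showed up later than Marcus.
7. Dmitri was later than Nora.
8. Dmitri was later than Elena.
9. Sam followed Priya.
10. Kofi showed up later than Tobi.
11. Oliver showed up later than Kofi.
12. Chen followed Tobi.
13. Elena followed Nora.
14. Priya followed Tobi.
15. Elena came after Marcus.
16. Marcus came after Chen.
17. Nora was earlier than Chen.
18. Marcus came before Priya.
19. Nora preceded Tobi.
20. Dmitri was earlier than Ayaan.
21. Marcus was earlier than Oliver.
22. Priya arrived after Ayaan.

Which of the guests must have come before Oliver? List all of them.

Chen, Kofi, Marcus, Nora, Tobi

Directly stated before Oliver: Kofi and Marcus.
Chen reaches Oliver via Chen → Marcus → Oliver.
Nora reaches Oliver via Nora → Chen → Marcus → Oliver.
Tobi reaches Oliver via Tobi → Kofi → Oliver.
No chain forces Elena (or any of the others) ahead of Oliver.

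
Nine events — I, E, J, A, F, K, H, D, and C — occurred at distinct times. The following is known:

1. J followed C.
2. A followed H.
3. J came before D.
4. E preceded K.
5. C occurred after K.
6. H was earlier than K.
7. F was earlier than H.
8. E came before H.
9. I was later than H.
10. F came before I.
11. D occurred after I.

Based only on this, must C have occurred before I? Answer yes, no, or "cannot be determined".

No chain of stated constraints runs from C to I, and none runs from I to C either.
So the relative order of C and I is not fixed by the given facts.

cannot be determined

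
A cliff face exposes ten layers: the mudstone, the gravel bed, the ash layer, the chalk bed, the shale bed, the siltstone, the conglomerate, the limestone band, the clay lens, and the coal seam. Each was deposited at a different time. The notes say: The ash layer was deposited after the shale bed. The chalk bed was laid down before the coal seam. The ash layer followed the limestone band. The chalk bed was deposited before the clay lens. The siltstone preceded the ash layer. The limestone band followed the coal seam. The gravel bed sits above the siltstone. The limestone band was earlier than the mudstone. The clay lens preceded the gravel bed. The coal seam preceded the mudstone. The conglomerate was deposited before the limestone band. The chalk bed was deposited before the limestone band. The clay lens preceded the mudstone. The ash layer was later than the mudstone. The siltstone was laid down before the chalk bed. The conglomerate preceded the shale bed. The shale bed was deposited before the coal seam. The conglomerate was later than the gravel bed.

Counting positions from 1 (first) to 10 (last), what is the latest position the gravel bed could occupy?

4

The gravel bed must come before the ash layer, the coal seam, the conglomerate, the limestone band, the mudstone, and the shale bed — 6 layers forced after it.
Everything else can be placed before the gravel bed in some valid order, so the gravel bed can sit as late as position 10 − 6 = 4.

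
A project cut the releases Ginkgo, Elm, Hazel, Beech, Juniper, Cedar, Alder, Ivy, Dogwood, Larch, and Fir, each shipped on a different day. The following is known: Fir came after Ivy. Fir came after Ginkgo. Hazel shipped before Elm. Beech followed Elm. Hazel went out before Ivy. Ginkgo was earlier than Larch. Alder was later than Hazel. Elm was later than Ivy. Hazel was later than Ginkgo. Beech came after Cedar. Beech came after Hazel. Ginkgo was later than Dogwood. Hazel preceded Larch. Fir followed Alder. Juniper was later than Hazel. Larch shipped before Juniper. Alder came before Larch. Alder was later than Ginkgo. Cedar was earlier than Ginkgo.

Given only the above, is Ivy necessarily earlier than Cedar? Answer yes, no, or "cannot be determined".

Tracing the constraints gives Cedar → Ginkgo → Hazel → Ivy, so Cedar must come before Ivy.
That means Ivy cannot be before Cedar.

no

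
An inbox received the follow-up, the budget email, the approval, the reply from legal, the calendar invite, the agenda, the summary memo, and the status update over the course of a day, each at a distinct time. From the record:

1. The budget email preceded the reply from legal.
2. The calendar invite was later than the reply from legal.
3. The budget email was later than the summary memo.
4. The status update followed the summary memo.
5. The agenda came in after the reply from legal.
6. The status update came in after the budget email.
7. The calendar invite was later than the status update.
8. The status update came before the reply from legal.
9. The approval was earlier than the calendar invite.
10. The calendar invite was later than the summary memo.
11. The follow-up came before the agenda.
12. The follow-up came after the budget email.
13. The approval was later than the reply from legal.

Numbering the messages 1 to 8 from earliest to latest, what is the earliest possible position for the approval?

5

The budget email, the reply from legal, the status update, and the summary memo must all come before the approval — 4 forced predecessors.
Nothing else is forced ahead of the approval, so its earliest slot is position 4 + 1 = 5.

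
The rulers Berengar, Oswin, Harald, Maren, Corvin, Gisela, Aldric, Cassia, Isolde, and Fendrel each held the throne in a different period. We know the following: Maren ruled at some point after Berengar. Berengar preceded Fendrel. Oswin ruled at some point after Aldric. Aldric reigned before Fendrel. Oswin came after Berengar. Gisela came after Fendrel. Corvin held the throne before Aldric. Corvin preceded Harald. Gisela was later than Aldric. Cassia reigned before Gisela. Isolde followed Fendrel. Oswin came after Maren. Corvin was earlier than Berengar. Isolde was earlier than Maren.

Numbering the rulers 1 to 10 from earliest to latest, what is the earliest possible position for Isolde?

5

Aldric, Berengar, Corvin, and Fendrel must all come before Isolde — 4 forced predecessors.
Nothing else is forced ahead of Isolde, so their earliest slot is position 4 + 1 = 5.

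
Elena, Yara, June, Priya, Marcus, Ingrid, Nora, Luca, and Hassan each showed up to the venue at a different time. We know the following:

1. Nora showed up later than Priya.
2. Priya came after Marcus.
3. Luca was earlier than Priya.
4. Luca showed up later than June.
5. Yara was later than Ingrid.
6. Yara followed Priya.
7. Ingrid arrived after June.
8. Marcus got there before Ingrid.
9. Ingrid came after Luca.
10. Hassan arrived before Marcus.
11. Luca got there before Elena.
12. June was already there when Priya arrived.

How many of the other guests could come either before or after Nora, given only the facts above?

Forced before Nora: Hassan, June, Luca, Marcus, and Priya.
That leaves Elena, Ingrid, and Yara with no forced order relative to Nora — 3.

3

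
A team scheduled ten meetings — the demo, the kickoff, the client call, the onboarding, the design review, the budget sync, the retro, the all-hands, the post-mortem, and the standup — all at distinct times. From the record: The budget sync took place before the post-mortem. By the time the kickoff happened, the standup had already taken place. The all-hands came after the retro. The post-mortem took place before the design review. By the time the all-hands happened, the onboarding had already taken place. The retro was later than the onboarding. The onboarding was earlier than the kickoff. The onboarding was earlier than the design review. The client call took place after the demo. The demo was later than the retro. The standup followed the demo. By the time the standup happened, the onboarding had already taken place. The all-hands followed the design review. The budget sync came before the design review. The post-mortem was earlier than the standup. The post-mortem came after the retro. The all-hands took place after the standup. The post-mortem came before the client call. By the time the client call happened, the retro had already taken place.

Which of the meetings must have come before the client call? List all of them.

Directly stated before the client call: the demo, the post-mortem, and the retro.
The budget sync reaches the client call via the budget sync → the post-mortem → the client call.
The onboarding reaches the client call via the onboarding → the retro → the client call.

the budget sync, the demo, the onboarding, the post-mortem, the retro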